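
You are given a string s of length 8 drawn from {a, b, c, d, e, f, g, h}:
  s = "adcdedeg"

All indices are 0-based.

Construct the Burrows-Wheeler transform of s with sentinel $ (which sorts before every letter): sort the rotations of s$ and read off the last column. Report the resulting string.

g$dacedde

rank  rotation   last
    0  $adcdedeg  g
    1  adcdedeg$  $
    2  cdedeg$ad  d
    3  dcdedeg$a  a
    4  dedeg$adc  c
    5  deg$adcde  e
    6  edeg$adcd  d
    7  eg$adcded  d
    8  g$adcdede  e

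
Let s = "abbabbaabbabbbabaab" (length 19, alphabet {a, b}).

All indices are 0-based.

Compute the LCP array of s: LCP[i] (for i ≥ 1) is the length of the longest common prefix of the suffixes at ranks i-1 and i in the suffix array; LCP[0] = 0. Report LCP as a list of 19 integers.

rank→(start, suffix):
  0 → (16, 'aab')
  1 → (6, 'aabbabbbabaab')
  2 → (17, 'ab')
  3 → (14, 'abaab')
  4 → (3, 'abbaabbabbbabaab')
  5 → (0, 'abbabbaabbabbbabaab')
  6 → (7, 'abbabbbabaab')
  7 → (10, 'abbbabaab')
  8 → (18, 'b')
  9 → (15, 'baab')
  10 → (5, 'baabbabbbabaab')
  11 → (13, 'babaab')
  12 → (2, 'babbaabbabbbabaab')
  13 → (9, 'babbbabaab')
  14 → (4, 'bbaabbabbbabaab')
  15 → (12, 'bbabaab')
  16 → (1, 'bbabbaabbabbbabaab')
  17 → (8, 'bbabbbabaab')
  18 → (11, 'bbbabaab')

SA = [16, 6, 17, 14, 3, 0, 7, 10, 18, 15, 5, 13, 2, 9, 4, 12, 1, 8, 11]
[i] adj suffixes → lcp
  [1] 16/6 → 3 ('aab')
  [2] 6/17 → 1 ('a')
  [3] 17/14 → 2 ('ab')
  [4] 14/3 → 2 ('ab')
  [5] 3/0 → 4 ('abba')
  [6] 0/7 → 6 ('abbabb')
  [7] 7/10 → 3 ('abb')
  [8] 10/18 → 0 ('')
  [9] 18/15 → 1 ('b')
  [10] 15/5 → 4 ('baab')
  [11] 5/13 → 2 ('ba')
  [12] 13/2 → 3 ('bab')
  [13] 2/9 → 4 ('babb')
  [14] 9/4 → 1 ('b')
  [15] 4/12 → 3 ('bba')
  [16] 12/1 → 4 ('bbab')
  [17] 1/8 → 5 ('bbabb')
  [18] 8/11 → 2 ('bb')

[0, 3, 1, 2, 2, 4, 6, 3, 0, 1, 4, 2, 3, 4, 1, 3, 4, 5, 2]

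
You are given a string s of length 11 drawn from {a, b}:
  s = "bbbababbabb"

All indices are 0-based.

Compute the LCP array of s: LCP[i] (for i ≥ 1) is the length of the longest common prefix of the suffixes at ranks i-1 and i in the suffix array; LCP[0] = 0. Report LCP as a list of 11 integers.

sorted suffixes:
  #0 SA[0]=3  'ababbabb'
  #1 SA[1]=8  'abb'
  #2 SA[2]=5  'abbabb'
  #3 SA[3]=10  'b'
  #4 SA[4]=2  'bababbabb'
  #5 SA[5]=7  'babb'
  #6 SA[6]=4  'babbabb'
  #7 SA[7]=9  'bb'
  #8 SA[8]=1  'bbababbabb'
  #9 SA[9]=6  'bbabb'
  #10 SA[10]=0  'bbbababbabb'

SA = [3, 8, 5, 10, 2, 7, 4, 9, 1, 6, 0]
i: (SA[i-1],SA[i]) lcp shared
  1: (3,8) 2 'ab'
  2: (8,5) 3 'abb'
  3: (5,10) 0 ''
  4: (10,2) 1 'b'
  5: (2,7) 3 'bab'
  6: (7,4) 4 'babb'
  7: (4,9) 1 'b'
  8: (9,1) 2 'bb'
  9: (1,6) 4 'bbab'
  10: (6,0) 2 'bb'

[0, 2, 3, 0, 1, 3, 4, 1, 2, 4, 2]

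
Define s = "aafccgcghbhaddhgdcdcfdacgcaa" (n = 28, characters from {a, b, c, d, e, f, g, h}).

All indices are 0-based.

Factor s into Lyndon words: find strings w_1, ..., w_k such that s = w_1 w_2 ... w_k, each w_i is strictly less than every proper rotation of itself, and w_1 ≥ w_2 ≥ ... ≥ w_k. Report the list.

emit factor 1: 'aafccgcghbhaddhgdcdcfdacgc' (i=0, period=26)
emit factor 2: 'a' (i=26, period=1)
emit factor 3: 'a' (i=27, period=1)

["aafccgcghbhaddhgdcdcfdacgc", "a", "a"]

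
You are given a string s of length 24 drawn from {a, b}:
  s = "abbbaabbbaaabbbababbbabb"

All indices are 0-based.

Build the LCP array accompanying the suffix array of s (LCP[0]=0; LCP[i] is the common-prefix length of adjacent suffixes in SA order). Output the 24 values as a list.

rank→(start, suffix):
  0 → (9, 'aaabbbababbbabb')
  1 → (4, 'aabbbaaabbbababbbabb')
  2 → (10, 'aabbbababbbabb')
  3 → (15, 'ababbbabb')
  4 → (21, 'abb')
  5 → (5, 'abbbaaabbbababbbabb')
  6 → (0, 'abbbaabbbaaabbbababbbabb')
  7 → (11, 'abbbababbbabb')
  8 → (17, 'abbbabb')
  9 → (23, 'b')
  10 → (8, 'baaabbbababbbabb')
  11 → (3, 'baabbbaaabbbababbbabb')
  12 → (14, 'bababbbabb')
  13 → (20, 'babb')
  14 → (16, 'babbbabb')
  15 → (22, 'bb')
  16 → (7, 'bbaaabbbababbbabb')
  17 → (2, 'bbaabbbaaabbbababbbabb')
  18 → (13, 'bbababbbabb')
  19 → (19, 'bbabb')
  20 → (6, 'bbbaaabbbababbbabb')
  21 → (1, 'bbbaabbbaaabbbababbbabb')
  22 → (12, 'bbbababbbabb')
  23 → (18, 'bbbabb')

SA = [9, 4, 10, 15, 21, 5, 0, 11, 17, 23, 8, 3, 14, 20, 16, 22, 7, 2, 13, 19, 6, 1, 12, 18]
[i] adj suffixes → lcp
  [1] 9/4 → 2 ('aa')
  [2] 4/10 → 6 ('aabbba')
  [3] 10/15 → 1 ('a')
  [4] 15/21 → 2 ('ab')
  [5] 21/5 → 3 ('abb')
  [6] 5/0 → 6 ('abbbaa')
  [7] 0/11 → 5 ('abbba')
  [8] 11/17 → 6 ('abbbab')
  [9] 17/23 → 0 ('')
  [10] 23/8 → 1 ('b')
  [11] 8/3 → 3 ('baa')
  [12] 3/14 → 2 ('ba')
  [13] 14/20 → 3 ('bab')
  [14] 20/16 → 4 ('babb')
  [15] 16/22 → 1 ('b')
  [16] 22/7 → 2 ('bb')
  [17] 7/2 → 4 ('bbaa')
  [18] 2/13 → 3 ('bba')
  [19] 13/19 → 4 ('bbab')
  [20] 19/6 → 2 ('bb')
  [21] 6/1 → 5 ('bbbaa')
  [22] 1/12 → 4 ('bbba')
  [23] 12/18 → 5 ('bbbab')

[0, 2, 6, 1, 2, 3, 6, 5, 6, 0, 1, 3, 2, 3, 4, 1, 2, 4, 3, 4, 2, 5, 4, 5]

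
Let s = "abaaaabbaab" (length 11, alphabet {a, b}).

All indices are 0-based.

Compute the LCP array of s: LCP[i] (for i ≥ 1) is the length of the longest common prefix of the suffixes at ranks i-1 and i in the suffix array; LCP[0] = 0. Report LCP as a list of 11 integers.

rank | idx | suffix
   0 |   2 | aaaabbaab
   1 |   3 | aaabbaab
   2 |   8 | aab
   3 |   4 | aabbaab
   4 |   9 | ab
   5 |   0 | abaaaabbaab
   6 |   5 | abbaab
   7 |  10 | b
   8 |   1 | baaaabbaab
   9 |   7 | baab
  10 |   6 | bbaab

SA = [2, 3, 8, 4, 9, 0, 5, 10, 1, 7, 6]
i: (SA[i-1],SA[i]) lcp shared
  1: (2,3) 3 'aaa'
  2: (3,8) 2 'aa'
  3: (8,4) 3 'aab'
  4: (4,9) 1 'a'
  5: (9,0) 2 'ab'
  6: (0,5) 2 'ab'
  7: (5,10) 0 ''
  8: (10,1) 1 'b'
  9: (1,7) 3 'baa'
  10: (7,6) 1 'b'

[0, 3, 2, 3, 1, 2, 2, 0, 1, 3, 1]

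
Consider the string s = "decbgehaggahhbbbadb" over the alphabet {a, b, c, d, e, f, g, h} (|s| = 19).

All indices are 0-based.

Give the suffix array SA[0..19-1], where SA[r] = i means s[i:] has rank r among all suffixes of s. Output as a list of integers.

rank→(start, suffix):
  0 → (16, 'adb')
  1 → (7, 'aggahhbbbadb')
  2 → (10, 'ahhbbbadb')
  3 → (18, 'b')
  4 → (15, 'badb')
  5 → (14, 'bbadb')
  6 → (13, 'bbbadb')
  7 → (3, 'bgehaggahhbbbadb')
  8 → (2, 'cbgehaggahhbbbadb')
  9 → (17, 'db')
  10 → (0, 'decbgehaggahhbbbadb')
  11 → (1, 'ecbgehaggahhbbbadb')
  12 → (5, 'ehaggahhbbbadb')
  13 → (9, 'gahhbbbadb')
  14 → (4, 'gehaggahhbbbadb')
  15 → (8, 'ggahhbbbadb')
  16 → (6, 'haggahhbbbadb')
  17 → (12, 'hbbbadb')
  18 → (11, 'hhbbbadb')

[16, 7, 10, 18, 15, 14, 13, 3, 2, 17, 0, 1, 5, 9, 4, 8, 6, 12, 11]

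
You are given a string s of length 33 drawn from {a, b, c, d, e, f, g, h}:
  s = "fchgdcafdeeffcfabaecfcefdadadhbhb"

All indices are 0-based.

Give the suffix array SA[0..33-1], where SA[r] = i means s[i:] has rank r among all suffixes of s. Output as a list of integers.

[15, 25, 27, 17, 6, 32, 16, 30, 5, 21, 13, 19, 1, 24, 26, 4, 8, 28, 18, 9, 22, 10, 14, 20, 12, 0, 23, 7, 11, 3, 31, 29, 2]

sorted suffixes:
  #0 SA[0]=15  'abaecfcefdadadhbhb'
  #1 SA[1]=25  'adadhbhb'
  #2 SA[2]=27  'adhbhb'
  #3 SA[3]=17  'aecfcefdadadhbhb'
  #4 SA[4]=6  'afdeeffcfabaecfcefdadadhbhb'
  #5 SA[5]=32  'b'
  #6 SA[6]=16  'baecfcefdadadhbhb'
  #7 SA[7]=30  'bhb'
  #8 SA[8]=5  'cafdeeffcfabaecfcefdadadhbhb'
  #9 SA[9]=21  'cefdadadhbhb'
  #10 SA[10]=13  'cfabaecfcefdadadhbhb'
  #11 SA[11]=19  'cfcefdadadhbhb'
  #12 SA[12]=1  'chgdcafdeeffcfabaecfcefdadadhbhb'
  #13 SA[13]=24  'dadadhbhb'
  #14 SA[14]=26  'dadhbhb'
  #15 SA[15]=4  'dcafdeeffcfabaecfcefdadadhbhb'
  #16 SA[16]=8  'deeffcfabaecfcefdadadhbhb'
  #17 SA[17]=28  'dhbhb'
  #18 SA[18]=18  'ecfcefdadadhbhb'
  #19 SA[19]=9  'eeffcfabaecfcefdadadhbhb'
  #20 SA[20]=22  'efdadadhbhb'
  #21 SA[21]=10  'effcfabaecfcefdadadhbhb'
  #22 SA[22]=14  'fabaecfcefdadadhbhb'
  #23 SA[23]=20  'fcefdadadhbhb'
  #24 SA[24]=12  'fcfabaecfcefdadadhbhb'
  #25 SA[25]=0  'fchgdcafdeeffcfabaecfcefdadadhbhb'
  #26 SA[26]=23  'fdadadhbhb'
  #27 SA[27]=7  'fdeeffcfabaecfcefdadadhbhb'
  #28 SA[28]=11  'ffcfabaecfcefdadadhbhb'
  #29 SA[29]=3  'gdcafdeeffcfabaecfcefdadadhbhb'
  #30 SA[30]=31  'hb'
  #31 SA[31]=29  'hbhb'
  #32 SA[32]=2  'hgdcafdeeffcfabaecfcefdadadhbhb'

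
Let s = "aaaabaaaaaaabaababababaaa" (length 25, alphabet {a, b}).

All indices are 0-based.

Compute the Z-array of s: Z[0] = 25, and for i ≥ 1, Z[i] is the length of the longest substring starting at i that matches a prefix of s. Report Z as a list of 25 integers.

Z[0]=25
i=1: i≥r, start 0; Z[1]=3 grow→box=[1,4)
i=2: min(r-i=2, Z[1]=3)=2; Z[2]=2
i=3: min(r-i=1, Z[2]=2)=1; Z[3]=1
i=4: i≥r, start 0; Z[4]=0
i=5: i≥r, start 0; Z[5]=4 grow→box=[5,9)
i=6: min(r-i=3, Z[1]=3)=3; Z[6]=4 grow→box=[6,10)
i=7: min(r-i=3, Z[1]=3)=3; Z[7]=4 grow→box=[7,11)
i=8: min(r-i=3, Z[1]=3)=3; Z[8]=7 grow→box=[8,15)
i=9: min(r-i=6, Z[1]=3)=3; Z[9]=3
i=10: min(r-i=5, Z[2]=2)=2; Z[10]=2
i=11: min(r-i=4, Z[3]=1)=1; Z[11]=1
i=12: min(r-i=3, Z[4]=0)=0; Z[12]=0
i=13: min(r-i=2, Z[5]=4)=2; Z[13]=2
i=14: min(r-i=1, Z[6]=4)=1; Z[14]=1
i=15: i≥r, start 0; Z[15]=0
i=16: i≥r, start 0; Z[16]=1 grow→box=[16,17)
i=17: i≥r, start 0; Z[17]=0
i=18: i≥r, start 0; Z[18]=1 grow→box=[18,19)
i=19: i≥r, start 0; Z[19]=0
i=20: i≥r, start 0; Z[20]=1 grow→box=[20,21)
i=21: i≥r, start 0; Z[21]=0
i=22: i≥r, start 0; Z[22]=3 grow→box=[22,25)
i=23: min(r-i=2, Z[1]=3)=2; Z[23]=2
i=24: min(r-i=1, Z[2]=2)=1; Z[24]=1

[25, 3, 2, 1, 0, 4, 4, 4, 7, 3, 2, 1, 0, 2, 1, 0, 1, 0, 1, 0, 1, 0, 3, 2, 1]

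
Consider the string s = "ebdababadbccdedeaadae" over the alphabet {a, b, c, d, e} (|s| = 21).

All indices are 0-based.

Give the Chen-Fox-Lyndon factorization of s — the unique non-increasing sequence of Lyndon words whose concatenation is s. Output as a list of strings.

["e", "bd", "ababadbccdede", "aadae"]

emit factor 1: 'e' (i=0, period=1)
emit factor 2: 'bd' (i=1, period=2)
emit factor 3: 'ababadbccdede' (i=3, period=13)
emit factor 4: 'aadae' (i=16, period=5)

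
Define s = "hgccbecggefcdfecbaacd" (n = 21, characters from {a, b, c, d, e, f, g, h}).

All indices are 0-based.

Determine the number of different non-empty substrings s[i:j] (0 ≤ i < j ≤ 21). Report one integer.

rank→(start, suffix):
  0 → (17, 'aacd')
  1 → (18, 'acd')
  2 → (16, 'baacd')
  3 → (4, 'becggefcdfecbaacd')
  4 → (15, 'cbaacd')
  5 → (3, 'cbecggefcdfecbaacd')
  6 → (2, 'ccbecggefcdfecbaacd')
  7 → (19, 'cd')
  8 → (11, 'cdfecbaacd')
  9 → (6, 'cggefcdfecbaacd')
  10 → (20, 'd')
  11 → (12, 'dfecbaacd')
  12 → (14, 'ecbaacd')
  13 → (5, 'ecggefcdfecbaacd')
  14 → (9, 'efcdfecbaacd')
  15 → (10, 'fcdfecbaacd')
  16 → (13, 'fecbaacd')
  17 → (1, 'gccbecggefcdfecbaacd')
  18 → (8, 'gefcdfecbaacd')
  19 → (7, 'ggefcdfecbaacd')
  20 → (0, 'hgccbecggefcdfecbaacd')

SA = [17, 18, 16, 4, 15, 3, 2, 19, 11, 6, 20, 12, 14, 5, 9, 10, 13, 1, 8, 7, 0]
[i] adj suffixes → lcp
  [1] 17/18 → 1 ('a')
  [2] 18/16 → 0 ('')
  [3] 16/4 → 1 ('b')
  [4] 4/15 → 0 ('')
  [5] 15/3 → 2 ('cb')
  [6] 3/2 → 1 ('c')
  [7] 2/19 → 1 ('c')
  [8] 19/11 → 2 ('cd')
  [9] 11/6 → 1 ('c')
  [10] 6/20 → 0 ('')
  [11] 20/12 → 1 ('d')
  [12] 12/14 → 0 ('')
  [13] 14/5 → 2 ('ec')
  [14] 5/9 → 1 ('e')
  [15] 9/10 → 0 ('')
  [16] 10/13 → 1 ('f')
  [17] 13/1 → 0 ('')
  [18] 1/8 → 1 ('g')
  [19] 8/7 → 1 ('g')
  [20] 7/0 → 0 ('')

n(n+1)/2 = 21·22/2 = 231
Σ LCP = 0 + 1 + 0 + 1 + 0 + 2 + 1 + 1 + 2 + 1 + 0 + 1 + 0 + 2 + 1 + 0 + 1 + 0 + 1 + 1 + 0 = 16
distinct = 231 − 16 = 215

215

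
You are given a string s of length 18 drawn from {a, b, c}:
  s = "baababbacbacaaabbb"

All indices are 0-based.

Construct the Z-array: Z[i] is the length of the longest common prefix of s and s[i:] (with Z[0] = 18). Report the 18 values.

[18, 0, 0, 2, 0, 1, 2, 0, 0, 2, 0, 0, 0, 0, 0, 1, 1, 1]

Z[0]=18
i=1: i≥r, start 0; Z[1]=0
i=2: i≥r, start 0; Z[2]=0
i=3: i≥r, start 0; Z[3]=2 scan→box=[3,5)
i=4: min(r-i=1, Z[1]=0)=0; Z[4]=0
i=5: i≥r, start 0; Z[5]=1 scan→box=[5,6)
i=6: i≥r, start 0; Z[6]=2 scan→box=[6,8)
i=7: min(r-i=1, Z[1]=0)=0; Z[7]=0
i=8: i≥r, start 0; Z[8]=0
i=9: i≥r, start 0; Z[9]=2 scan→box=[9,11)
i=10: min(r-i=1, Z[1]=0)=0; Z[10]=0
i=11: i≥r, start 0; Z[11]=0
i=12: i≥r, start 0; Z[12]=0
i=13: i≥r, start 0; Z[13]=0
i=14: i≥r, start 0; Z[14]=0
i=15: i≥r, start 0; Z[15]=1 scan→box=[15,16)
i=16: i≥r, start 0; Z[16]=1 scan→box=[16,17)
i=17: i≥r, start 0; Z[17]=1 scan→box=[17,18)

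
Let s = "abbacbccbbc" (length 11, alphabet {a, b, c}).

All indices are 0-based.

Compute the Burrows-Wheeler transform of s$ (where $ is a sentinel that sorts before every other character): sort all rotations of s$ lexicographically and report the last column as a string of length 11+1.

c$bbacbcbcab

rank  rotation      last
    0  $abbacbccbbc  c
    1  abbacbccbbc$  $
    2  acbccbbc$abb  b
    3  bacbccbbc$ab  b
    4  bbacbccbbc$a  a
    5  bbc$abbacbcc  c
    6  bc$abbacbccb  b
    7  bccbbc$abbac  c
    8  c$abbacbccbb  b
    9  cbbc$abbacbc  c
   10  cbccbbc$abba  a
   11  ccbbc$abbacb  b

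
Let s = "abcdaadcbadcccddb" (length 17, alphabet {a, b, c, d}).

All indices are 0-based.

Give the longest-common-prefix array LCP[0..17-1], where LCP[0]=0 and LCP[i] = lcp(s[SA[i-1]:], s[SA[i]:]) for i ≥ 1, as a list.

[0, 1, 1, 3, 0, 1, 1, 0, 1, 2, 1, 2, 0, 1, 1, 2, 1]

sorted suffixes:
  #0 SA[0]=4  'aadcbadcccddb'
  #1 SA[1]=0  'abcdaadcbadcccddb'
  #2 SA[2]=5  'adcbadcccddb'
  #3 SA[3]=9  'adcccddb'
  #4 SA[4]=16  'b'
  #5 SA[5]=8  'badcccddb'
  #6 SA[6]=1  'bcdaadcbadcccddb'
  #7 SA[7]=7  'cbadcccddb'
  #8 SA[8]=11  'cccddb'
  #9 SA[9]=12  'ccddb'
  #10 SA[10]=2  'cdaadcbadcccddb'
  #11 SA[11]=13  'cddb'
  #12 SA[12]=3  'daadcbadcccddb'
  #13 SA[13]=15  'db'
  #14 SA[14]=6  'dcbadcccddb'
  #15 SA[15]=10  'dcccddb'
  #16 SA[16]=14  'ddb'

SA = [4, 0, 5, 9, 16, 8, 1, 7, 11, 12, 2, 13, 3, 15, 6, 10, 14]
i: (SA[i-1],SA[i]) lcp shared
  1: (4,0) 1 'a'
  2: (0,5) 1 'a'
  3: (5,9) 3 'adc'
  4: (9,16) 0 ''
  5: (16,8) 1 'b'
  6: (8,1) 1 'b'
  7: (1,7) 0 ''
  8: (7,11) 1 'c'
  9: (11,12) 2 'cc'
  10: (12,2) 1 'c'
  11: (2,13) 2 'cd'
  12: (13,3) 0 ''
  13: (3,15) 1 'd'
  14: (15,6) 1 'd'
  15: (6,10) 2 'dc'
  16: (10,14) 1 'd'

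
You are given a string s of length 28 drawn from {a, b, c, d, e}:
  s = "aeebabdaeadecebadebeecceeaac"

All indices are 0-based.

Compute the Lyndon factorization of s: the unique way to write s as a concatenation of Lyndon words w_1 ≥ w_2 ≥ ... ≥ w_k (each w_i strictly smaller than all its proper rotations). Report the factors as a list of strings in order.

emit factor 1: 'aeeb' (i=0, period=4)
emit factor 2: 'abdaeadecebadebeeccee' (i=4, period=21)
emit factor 3: 'aac' (i=25, period=3)

["aeeb", "abdaeadecebadebeeccee", "aac"]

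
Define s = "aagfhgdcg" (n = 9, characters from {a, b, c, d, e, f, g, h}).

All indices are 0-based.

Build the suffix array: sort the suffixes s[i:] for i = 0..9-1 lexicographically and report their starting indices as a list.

[0, 1, 7, 6, 3, 8, 5, 2, 4]

sorted suffixes:
  #0 SA[0]=0  'aagfhgdcg'
  #1 SA[1]=1  'agfhgdcg'
  #2 SA[2]=7  'cg'
  #3 SA[3]=6  'dcg'
  #4 SA[4]=3  'fhgdcg'
  #5 SA[5]=8  'g'
  #6 SA[6]=5  'gdcg'
  #7 SA[7]=2  'gfhgdcg'
  #8 SA[8]=4  'hgdcg'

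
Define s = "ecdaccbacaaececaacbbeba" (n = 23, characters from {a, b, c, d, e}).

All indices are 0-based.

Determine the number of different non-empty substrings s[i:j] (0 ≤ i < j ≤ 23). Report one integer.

rank→(start, suffix):
  0 → (22, 'a')
  1 → (15, 'aacbbeba')
  2 → (9, 'aaececaacbbeba')
  3 → (7, 'acaaececaacbbeba')
  4 → (16, 'acbbeba')
  5 → (3, 'accbacaaececaacbbeba')
  6 → (10, 'aececaacbbeba')
  7 → (21, 'ba')
  8 → (6, 'bacaaececaacbbeba')
  9 → (18, 'bbeba')
  10 → (19, 'beba')
  11 → (14, 'caacbbeba')
  12 → (8, 'caaececaacbbeba')
  13 → (5, 'cbacaaececaacbbeba')
  14 → (17, 'cbbeba')
  15 → (4, 'ccbacaaececaacbbeba')
  16 → (1, 'cdaccbacaaececaacbbeba')
  17 → (12, 'cecaacbbeba')
  18 → (2, 'daccbacaaececaacbbeba')
  19 → (20, 'eba')
  20 → (13, 'ecaacbbeba')
  21 → (0, 'ecdaccbacaaececaacbbeba')
  22 → (11, 'ececaacbbeba')

SA = [22, 15, 9, 7, 16, 3, 10, 21, 6, 18, 19, 14, 8, 5, 17, 4, 1, 12, 2, 20, 13, 0, 11]
rank  pair      lcp
   1  s[22:],s[15:]  1  'a'
   2  s[15:],s[9:]  2  'aa'
   3  s[9:],s[7:]  1  'a'
   4  s[7:],s[16:]  2  'ac'
   5  s[16:],s[3:]  2  'ac'
   6  s[3:],s[10:]  1  'a'
   7  s[10:],s[21:]  0  ''
   8  s[21:],s[6:]  2  'ba'
   9  s[6:],s[18:]  1  'b'
  10  s[18:],s[19:]  1  'b'
  11  s[19:],s[14:]  0  ''
  12  s[14:],s[8:]  3  'caa'
  13  s[8:],s[5:]  1  'c'
  14  s[5:],s[17:]  2  'cb'
  15  s[17:],s[4:]  1  'c'
  16  s[4:],s[1:]  1  'c'
  17  s[1:],s[12:]  1  'c'
  18  s[12:],s[2:]  0  ''
  19  s[2:],s[20:]  0  ''
  20  s[20:],s[13:]  1  'e'
  21  s[13:],s[0:]  2  'ec'
  22  s[0:],s[11:]  2  'ec'

n(n+1)/2 = 23·24/2 = 276
Σ LCP = 0 + 1 + 2 + 1 + 2 + 2 + 1 + 0 + 2 + 1 + 1 + 0 + 3 + 1 + 2 + 1 + 1 + 1 + 0 + 0 + 1 + 2 + 2 = 27
distinct = 276 − 27 = 249

249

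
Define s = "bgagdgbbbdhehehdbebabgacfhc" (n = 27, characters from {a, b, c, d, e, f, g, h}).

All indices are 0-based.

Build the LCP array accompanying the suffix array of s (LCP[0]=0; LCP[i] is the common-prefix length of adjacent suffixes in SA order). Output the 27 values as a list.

[0, 1, 1, 0, 1, 2, 1, 1, 1, 3, 0, 1, 0, 1, 1, 0, 1, 2, 0, 0, 2, 1, 1, 0, 1, 1, 3]

sorted suffixes:
  #0 SA[0]=19  'abgacfhc'
  #1 SA[1]=22  'acfhc'
  #2 SA[2]=2  'agdgbbbdhehehdbebabgacfhc'
  #3 SA[3]=18  'babgacfhc'
  #4 SA[4]=6  'bbbdhehehdbebabgacfhc'
  #5 SA[5]=7  'bbdhehehdbebabgacfhc'
  #6 SA[6]=8  'bdhehehdbebabgacfhc'
  #7 SA[7]=16  'bebabgacfhc'
  #8 SA[8]=20  'bgacfhc'
  #9 SA[9]=0  'bgagdgbbbdhehehdbebabgacfhc'
  #10 SA[10]=26  'c'
  #11 SA[11]=23  'cfhc'
  #12 SA[12]=15  'dbebabgacfhc'
  #13 SA[13]=4  'dgbbbdhehehdbebabgacfhc'
  #14 SA[14]=9  'dhehehdbebabgacfhc'
  #15 SA[15]=17  'ebabgacfhc'
  #16 SA[16]=13  'ehdbebabgacfhc'
  #17 SA[17]=11  'ehehdbebabgacfhc'
  #18 SA[18]=24  'fhc'
  #19 SA[19]=21  'gacfhc'
  #20 SA[20]=1  'gagdgbbbdhehehdbebabgacfhc'
  #21 SA[21]=5  'gbbbdhehehdbebabgacfhc'
  #22 SA[22]=3  'gdgbbbdhehehdbebabgacfhc'
  #23 SA[23]=25  'hc'
  #24 SA[24]=14  'hdbebabgacfhc'
  #25 SA[25]=12  'hehdbebabgacfhc'
  #26 SA[26]=10  'hehehdbebabgacfhc'

SA = [19, 22, 2, 18, 6, 7, 8, 16, 20, 0, 26, 23, 15, 4, 9, 17, 13, 11, 24, 21, 1, 5, 3, 25, 14, 12, 10]
i: (SA[i-1],SA[i]) lcp shared
  1: (19,22) 1 'a'
  2: (22,2) 1 'a'
  3: (2,18) 0 ''
  4: (18,6) 1 'b'
  5: (6,7) 2 'bb'
  6: (7,8) 1 'b'
  7: (8,16) 1 'b'
  8: (16,20) 1 'b'
  9: (20,0) 3 'bga'
  10: (0,26) 0 ''
  11: (26,23) 1 'c'
  12: (23,15) 0 ''
  13: (15,4) 1 'd'
  14: (4,9) 1 'd'
  15: (9,17) 0 ''
  16: (17,13) 1 'e'
  17: (13,11) 2 'eh'
  18: (11,24) 0 ''
  19: (24,21) 0 ''
  20: (21,1) 2 'ga'
  21: (1,5) 1 'g'
  22: (5,3) 1 'g'
  23: (3,25) 0 ''
  24: (25,14) 1 'h'
  25: (14,12) 1 'h'
  26: (12,10) 3 'heh'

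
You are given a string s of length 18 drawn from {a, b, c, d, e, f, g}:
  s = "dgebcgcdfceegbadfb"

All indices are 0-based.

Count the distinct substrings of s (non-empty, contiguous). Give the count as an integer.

rank | idx | suffix
   0 |  14 | adfb
   1 |  17 | b
   2 |  13 | badfb
   3 |   3 | bcgcdfceegbadfb
   4 |   6 | cdfceegbadfb
   5 |   9 | ceegbadfb
   6 |   4 | cgcdfceegbadfb
   7 |  15 | dfb
   8 |   7 | dfceegbadfb
   9 |   0 | dgebcgcdfceegbadfb
  10 |   2 | ebcgcdfceegbadfb
  11 |  10 | eegbadfb
  12 |  11 | egbadfb
  13 |  16 | fb
  14 |   8 | fceegbadfb
  15 |  12 | gbadfb
  16 |   5 | gcdfceegbadfb
  17 |   1 | gebcgcdfceegbadfb

SA = [14, 17, 13, 3, 6, 9, 4, 15, 7, 0, 2, 10, 11, 16, 8, 12, 5, 1]
[i] adj suffixes → lcp
  [1] 14/17 → 0 ('')
  [2] 17/13 → 1 ('b')
  [3] 13/3 → 1 ('b')
  [4] 3/6 → 0 ('')
  [5] 6/9 → 1 ('c')
  [6] 9/4 → 1 ('c')
  [7] 4/15 → 0 ('')
  [8] 15/7 → 2 ('df')
  [9] 7/0 → 1 ('d')
  [10] 0/2 → 0 ('')
  [11] 2/10 → 1 ('e')
  [12] 10/11 → 1 ('e')
  [13] 11/16 → 0 ('')
  [14] 16/8 → 1 ('f')
  [15] 8/12 → 0 ('')
  [16] 12/5 → 1 ('g')
  [17] 5/1 → 1 ('g')

n(n+1)/2 = 18·19/2 = 171
Σ LCP = 0 + 0 + 1 + 1 + 0 + 1 + 1 + 0 + 2 + 1 + 0 + 1 + 1 + 0 + 1 + 0 + 1 + 1 = 12
distinct = 171 − 12 = 159

159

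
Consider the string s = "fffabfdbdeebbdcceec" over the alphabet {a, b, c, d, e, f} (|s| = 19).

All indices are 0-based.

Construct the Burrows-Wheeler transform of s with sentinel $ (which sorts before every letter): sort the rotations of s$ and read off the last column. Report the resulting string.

rank  rotation              last
    0  $fffabfdbdeebbdcceec  c
    1  abfdbdeebbdcceec$fff  f
    2  bbdcceec$fffabfdbdee  e
    3  bdcceec$fffabfdbdeeb  b
    4  bdeebbdcceec$fffabfd  d
    5  bfdbdeebbdcceec$fffa  a
    6  c$fffabfdbdeebbdccee  e
    7  cceec$fffabfdbdeebbd  d
    8  ceec$fffabfdbdeebbdc  c
    9  dbdeebbdcceec$fffabf  f
   10  dcceec$fffabfdbdeebb  b
   11  deebbdcceec$fffabfdb  b
   12  ebbdcceec$fffabfdbde  e
   13  ec$fffabfdbdeebbdcce  e
   14  eebbdcceec$fffabfdbd  d
   15  eec$fffabfdbdeebbdcc  c
   16  fabfdbdeebbdcceec$ff  f
   17  fdbdeebbdcceec$fffab  b
   18  ffabfdbdeebbdcceec$f  f
   19  fffabfdbdeebbdcceec$  $

cfebdaedcfbbeedcfbf$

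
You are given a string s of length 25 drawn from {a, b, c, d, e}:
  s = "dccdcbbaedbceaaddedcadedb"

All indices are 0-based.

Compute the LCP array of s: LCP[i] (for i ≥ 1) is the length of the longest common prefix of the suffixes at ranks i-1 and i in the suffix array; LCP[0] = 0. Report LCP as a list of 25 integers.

rank | idx | suffix
   0 |  13 | aaddedcadedb
   1 |  14 | addedcadedb
   2 |  20 | adedb
   3 |   7 | aedbceaaddedcadedb
   4 |  24 | b
   5 |   6 | baedbceaaddedcadedb
   6 |   5 | bbaedbceaaddedcadedb
   7 |  10 | bceaaddedcadedb
   8 |  19 | cadedb
   9 |   4 | cbbaedbceaaddedcadedb
  10 |   1 | ccdcbbaedbceaaddedcadedb
  11 |   2 | cdcbbaedbceaaddedcadedb
  12 |  11 | ceaaddedcadedb
  13 |  23 | db
  14 |   9 | dbceaaddedcadedb
  15 |  18 | dcadedb
  16 |   3 | dcbbaedbceaaddedcadedb
  17 |   0 | dccdcbbaedbceaaddedcadedb
  18 |  15 | ddedcadedb
  19 |  21 | dedb
  20 |  16 | dedcadedb
  21 |  12 | eaaddedcadedb
  22 |  22 | edb
  23 |   8 | edbceaaddedcadedb
  24 |  17 | edcadedb

SA = [13, 14, 20, 7, 24, 6, 5, 10, 19, 4, 1, 2, 11, 23, 9, 18, 3, 0, 15, 21, 16, 12, 22, 8, 17]
rank  pair      lcp
   1  s[13:],s[14:]  1  'a'
   2  s[14:],s[20:]  2  'ad'
   3  s[20:],s[7:]  1  'a'
   4  s[7:],s[24:]  0  ''
   5  s[24:],s[6:]  1  'b'
   6  s[6:],s[5:]  1  'b'
   7  s[5:],s[10:]  1  'b'
   8  s[10:],s[19:]  0  ''
   9  s[19:],s[4:]  1  'c'
  10  s[4:],s[1:]  1  'c'
  11  s[1:],s[2:]  1  'c'
  12  s[2:],s[11:]  1  'c'
  13  s[11:],s[23:]  0  ''
  14  s[23:],s[9:]  2  'db'
  15  s[9:],s[18:]  1  'd'
  16  s[18:],s[3:]  2  'dc'
  17  s[3:],s[0:]  2  'dc'
  18  s[0:],s[15:]  1  'd'
  19  s[15:],s[21:]  1  'd'
  20  s[21:],s[16:]  3  'ded'
  21  s[16:],s[12:]  0  ''
  22  s[12:],s[22:]  1  'e'
  23  s[22:],s[8:]  3  'edb'
  24  s[8:],s[17:]  2  'ed'

[0, 1, 2, 1, 0, 1, 1, 1, 0, 1, 1, 1, 1, 0, 2, 1, 2, 2, 1, 1, 3, 0, 1, 3, 2]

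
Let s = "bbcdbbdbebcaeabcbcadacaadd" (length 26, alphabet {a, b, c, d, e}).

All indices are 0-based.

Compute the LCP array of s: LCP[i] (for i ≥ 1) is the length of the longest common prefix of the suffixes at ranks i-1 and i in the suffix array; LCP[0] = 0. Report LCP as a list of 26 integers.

[0, 1, 1, 1, 2, 1, 0, 2, 1, 3, 2, 2, 1, 1, 0, 2, 2, 1, 1, 0, 1, 1, 2, 1, 0, 1]

sorted suffixes:
  #0 SA[0]=22  'aadd'
  #1 SA[1]=13  'abcbcadacaadd'
  #2 SA[2]=20  'acaadd'
  #3 SA[3]=18  'adacaadd'
  #4 SA[4]=23  'add'
  #5 SA[5]=11  'aeabcbcadacaadd'
  #6 SA[6]=0  'bbcdbbdbebcaeabcbcadacaadd'
  #7 SA[7]=4  'bbdbebcaeabcbcadacaadd'
  #8 SA[8]=16  'bcadacaadd'
  #9 SA[9]=9  'bcaeabcbcadacaadd'
  #10 SA[10]=14  'bcbcadacaadd'
  #11 SA[11]=1  'bcdbbdbebcaeabcbcadacaadd'
  #12 SA[12]=5  'bdbebcaeabcbcadacaadd'
  #13 SA[13]=7  'bebcaeabcbcadacaadd'
  #14 SA[14]=21  'caadd'
  #15 SA[15]=17  'cadacaadd'
  #16 SA[16]=10  'caeabcbcadacaadd'
  #17 SA[17]=15  'cbcadacaadd'
  #18 SA[18]=2  'cdbbdbebcaeabcbcadacaadd'
  #19 SA[19]=25  'd'
  #20 SA[20]=19  'dacaadd'
  #21 SA[21]=3  'dbbdbebcaeabcbcadacaadd'
  #22 SA[22]=6  'dbebcaeabcbcadacaadd'
  #23 SA[23]=24  'dd'
  #24 SA[24]=12  'eabcbcadacaadd'
  #25 SA[25]=8  'ebcaeabcbcadacaadd'

SA = [22, 13, 20, 18, 23, 11, 0, 4, 16, 9, 14, 1, 5, 7, 21, 17, 10, 15, 2, 25, 19, 3, 6, 24, 12, 8]
rank  pair      lcp
   1  s[22:],s[13:]  1  'a'
   2  s[13:],s[20:]  1  'a'
   3  s[20:],s[18:]  1  'a'
   4  s[18:],s[23:]  2  'ad'
   5  s[23:],s[11:]  1  'a'
   6  s[11:],s[0:]  0  ''
   7  s[0:],s[4:]  2  'bb'
   8  s[4:],s[16:]  1  'b'
   9  s[16:],s[9:]  3  'bca'
  10  s[9:],s[14:]  2  'bc'
  11  s[14:],s[1:]  2  'bc'
  12  s[1:],s[5:]  1  'b'
  13  s[5:],s[7:]  1  'b'
  14  s[7:],s[21:]  0  ''
  15  s[21:],s[17:]  2  'ca'
  16  s[17:],s[10:]  2  'ca'
  17  s[10:],s[15:]  1  'c'
  18  s[15:],s[2:]  1  'c'
  19  s[2:],s[25:]  0  ''
  20  s[25:],s[19:]  1  'd'
  21  s[19:],s[3:]  1  'd'
  22  s[3:],s[6:]  2  'db'
  23  s[6:],s[24:]  1  'd'
  24  s[24:],s[12:]  0  ''
  25  s[12:],s[8:]  1  'e'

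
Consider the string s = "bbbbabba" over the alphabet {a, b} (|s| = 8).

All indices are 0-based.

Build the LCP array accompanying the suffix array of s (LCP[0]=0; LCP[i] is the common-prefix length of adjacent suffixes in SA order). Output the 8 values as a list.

rank→(start, suffix):
  0 → (7, 'a')
  1 → (4, 'abba')
  2 → (6, 'ba')
  3 → (3, 'babba')
  4 → (5, 'bba')
  5 → (2, 'bbabba')
  6 → (1, 'bbbabba')
  7 → (0, 'bbbbabba')

SA = [7, 4, 6, 3, 5, 2, 1, 0]
i: (SA[i-1],SA[i]) lcp shared
  1: (7,4) 1 'a'
  2: (4,6) 0 ''
  3: (6,3) 2 'ba'
  4: (3,5) 1 'b'
  5: (5,2) 3 'bba'
  6: (2,1) 2 'bb'
  7: (1,0) 3 'bbb'

[0, 1, 0, 2, 1, 3, 2, 3]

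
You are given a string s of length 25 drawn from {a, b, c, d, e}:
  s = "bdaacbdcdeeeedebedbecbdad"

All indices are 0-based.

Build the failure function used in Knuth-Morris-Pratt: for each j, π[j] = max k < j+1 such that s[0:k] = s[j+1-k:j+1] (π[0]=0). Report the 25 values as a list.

[0, 0, 0, 0, 0, 1, 2, 0, 0, 0, 0, 0, 0, 0, 0, 1, 0, 0, 1, 0, 0, 1, 2, 3, 0]

π[0] = 0
j=1 s[j]='d': π[1]=0 (border '')
j=2 s[j]='a': π[2]=0 (border '')
j=3 s[j]='a': π[3]=0 (border '')
j=4 s[j]='c': π[4]=0 (border '')
j=5 s[j]='b': π[5]=1 (border 'b')
j=6 s[j]='d': π[6]=2 (border 'bd')
j=7 s[j]='c': k: 2→0; π[7]=0 (border '')
j=8 s[j]='d': π[8]=0 (border '')
j=9 s[j]='e': π[9]=0 (border '')
j=10 s[j]='e': π[10]=0 (border '')
j=11 s[j]='e': π[11]=0 (border '')
j=12 s[j]='e': π[12]=0 (border '')
j=13 s[j]='d': π[13]=0 (border '')
j=14 s[j]='e': π[14]=0 (border '')
j=15 s[j]='b': π[15]=1 (border 'b')
j=16 s[j]='e': k: 1→0; π[16]=0 (border '')
j=17 s[j]='d': π[17]=0 (border '')
j=18 s[j]='b': π[18]=1 (border 'b')
j=19 s[j]='e': k: 1→0; π[19]=0 (border '')
j=20 s[j]='c': π[20]=0 (border '')
j=21 s[j]='b': π[21]=1 (border 'b')
j=22 s[j]='d': π[22]=2 (border 'bd')
j=23 s[j]='a': π[23]=3 (border 'bda')
j=24 s[j]='d': k: 3→0; π[24]=0 (border '')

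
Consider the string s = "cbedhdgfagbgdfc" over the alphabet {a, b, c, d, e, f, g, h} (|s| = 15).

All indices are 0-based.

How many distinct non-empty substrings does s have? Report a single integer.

sorted suffixes:
  #0 SA[0]=8  'agbgdfc'
  #1 SA[1]=1  'bedhdgfagbgdfc'
  #2 SA[2]=10  'bgdfc'
  #3 SA[3]=14  'c'
  #4 SA[4]=0  'cbedhdgfagbgdfc'
  #5 SA[5]=12  'dfc'
  #6 SA[6]=5  'dgfagbgdfc'
  #7 SA[7]=3  'dhdgfagbgdfc'
  #8 SA[8]=2  'edhdgfagbgdfc'
  #9 SA[9]=7  'fagbgdfc'
  #10 SA[10]=13  'fc'
  #11 SA[11]=9  'gbgdfc'
  #12 SA[12]=11  'gdfc'
  #13 SA[13]=6  'gfagbgdfc'
  #14 SA[14]=4  'hdgfagbgdfc'

SA = [8, 1, 10, 14, 0, 12, 5, 3, 2, 7, 13, 9, 11, 6, 4]
rank  pair      lcp
   1  s[8:],s[1:]  0  ''
   2  s[1:],s[10:]  1  'b'
   3  s[10:],s[14:]  0  ''
   4  s[14:],s[0:]  1  'c'
   5  s[0:],s[12:]  0  ''
   6  s[12:],s[5:]  1  'd'
   7  s[5:],s[3:]  1  'd'
   8  s[3:],s[2:]  0  ''
   9  s[2:],s[7:]  0  ''
  10  s[7:],s[13:]  1  'f'
  11  s[13:],s[9:]  0  ''
  12  s[9:],s[11:]  1  'g'
  13  s[11:],s[6:]  1  'g'
  14  s[6:],s[4:]  0  ''

n(n+1)/2 = 15·16/2 = 120
Σ LCP = 0 + 0 + 1 + 0 + 1 + 0 + 1 + 1 + 0 + 0 + 1 + 0 + 1 + 1 + 0 = 7
distinct = 120 − 7 = 113

113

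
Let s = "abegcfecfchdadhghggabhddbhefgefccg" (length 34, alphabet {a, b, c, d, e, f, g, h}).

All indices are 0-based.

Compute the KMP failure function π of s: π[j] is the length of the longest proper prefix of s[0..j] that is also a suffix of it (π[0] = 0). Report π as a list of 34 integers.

[0, 0, 0, 0, 0, 0, 0, 0, 0, 0, 0, 0, 1, 0, 0, 0, 0, 0, 0, 1, 2, 0, 0, 0, 0, 0, 0, 0, 0, 0, 0, 0, 0, 0]

π[0] = 0
j=1 s[j]='b': π[1]=0 (border '')
j=2 s[j]='e': π[2]=0 (border '')
j=3 s[j]='g': π[3]=0 (border '')
j=4 s[j]='c': π[4]=0 (border '')
j=5 s[j]='f': π[5]=0 (border '')
j=6 s[j]='e': π[6]=0 (border '')
j=7 s[j]='c': π[7]=0 (border '')
j=8 s[j]='f': π[8]=0 (border '')
j=9 s[j]='c': π[9]=0 (border '')
j=10 s[j]='h': π[10]=0 (border '')
j=11 s[j]='d': π[11]=0 (border '')
j=12 s[j]='a': π[12]=1 (border 'a')
j=13 s[j]='d': k: 1→0; π[13]=0 (border '')
j=14 s[j]='h': π[14]=0 (border '')
j=15 s[j]='g': π[15]=0 (border '')
j=16 s[j]='h': π[16]=0 (border '')
j=17 s[j]='g': π[17]=0 (border '')
j=18 s[j]='g': π[18]=0 (border '')
j=19 s[j]='a': π[19]=1 (border 'a')
j=20 s[j]='b': π[20]=2 (border 'ab')
j=21 s[j]='h': k: 2→0; π[21]=0 (border '')
j=22 s[j]='d': π[22]=0 (border '')
j=23 s[j]='d': π[23]=0 (border '')
j=24 s[j]='b': π[24]=0 (border '')
j=25 s[j]='h': π[25]=0 (border '')
j=26 s[j]='e': π[26]=0 (border '')
j=27 s[j]='f': π[27]=0 (border '')
j=28 s[j]='g': π[28]=0 (border '')
j=29 s[j]='e': π[29]=0 (border '')
j=30 s[j]='f': π[30]=0 (border '')
j=31 s[j]='c': π[31]=0 (border '')
j=32 s[j]='c': π[32]=0 (border '')
j=33 s[j]='g': π[33]=0 (border '')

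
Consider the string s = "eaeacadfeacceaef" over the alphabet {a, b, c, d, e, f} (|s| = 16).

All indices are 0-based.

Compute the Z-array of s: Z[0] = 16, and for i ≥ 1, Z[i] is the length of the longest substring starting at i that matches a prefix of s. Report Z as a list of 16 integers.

Z[0]=16
i=1: outside box; Z[1]=0
i=2: outside box; Z[2]=2 grow→box=[2,4)
i=3: min(r-i=1, Z[1]=0)=0; Z[3]=0
i=4: outside box; Z[4]=0
i=5: outside box; Z[5]=0
i=6: outside box; Z[6]=0
i=7: outside box; Z[7]=0
i=8: outside box; Z[8]=2 grow→box=[8,10)
i=9: min(r-i=1, Z[1]=0)=0; Z[9]=0
i=10: outside box; Z[10]=0
i=11: outside box; Z[11]=0
i=12: outside box; Z[12]=3 grow→box=[12,15)
i=13: min(r-i=2, Z[1]=0)=0; Z[13]=0
i=14: min(r-i=1, Z[2]=2)=1; Z[14]=1
i=15: outside box; Z[15]=0

[16, 0, 2, 0, 0, 0, 0, 0, 2, 0, 0, 0, 3, 0, 1, 0]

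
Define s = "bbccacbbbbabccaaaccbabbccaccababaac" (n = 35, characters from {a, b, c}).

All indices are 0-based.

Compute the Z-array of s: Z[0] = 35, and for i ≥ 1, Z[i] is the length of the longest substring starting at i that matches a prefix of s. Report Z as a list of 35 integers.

Z[0]=35
i=1: fresh scan; Z[1]=1 grow→box=[1,2)
i=2: fresh scan; Z[2]=0
i=3: fresh scan; Z[3]=0
i=4: fresh scan; Z[4]=0
i=5: fresh scan; Z[5]=0
i=6: fresh scan; Z[6]=2 grow→box=[6,8)
i=7: min(r-i=1, Z[1]=1)=1; Z[7]=2 grow→box=[7,9)
i=8: min(r-i=1, Z[1]=1)=1; Z[8]=2 grow→box=[8,10)
i=9: min(r-i=1, Z[1]=1)=1; Z[9]=1
i=10: fresh scan; Z[10]=0
i=11: fresh scan; Z[11]=1 grow→box=[11,12)
i=12: fresh scan; Z[12]=0
i=13: fresh scan; Z[13]=0
i=14: fresh scan; Z[14]=0
i=15: fresh scan; Z[15]=0
i=16: fresh scan; Z[16]=0
i=17: fresh scan; Z[17]=0
i=18: fresh scan; Z[18]=0
i=19: fresh scan; Z[19]=1 grow→box=[19,20)
i=20: fresh scan; Z[20]=0
i=21: fresh scan; Z[21]=6 grow→box=[21,27)
i=22: min(r-i=5, Z[1]=1)=1; Z[22]=1
i=23: min(r-i=4, Z[2]=0)=0; Z[23]=0
i=24: min(r-i=3, Z[3]=0)=0; Z[24]=0
i=25: min(r-i=2, Z[4]=0)=0; Z[25]=0
i=26: min(r-i=1, Z[5]=0)=0; Z[26]=0
i=27: fresh scan; Z[27]=0
i=28: fresh scan; Z[28]=0
i=29: fresh scan; Z[29]=1 grow→box=[29,30)
i=30: fresh scan; Z[30]=0
i=31: fresh scan; Z[31]=1 grow→box=[31,32)
i=32: fresh scan; Z[32]=0
i=33: fresh scan; Z[33]=0
i=34: fresh scan; Z[34]=0

[35, 1, 0, 0, 0, 0, 2, 2, 2, 1, 0, 1, 0, 0, 0, 0, 0, 0, 0, 1, 0, 6, 1, 0, 0, 0, 0, 0, 0, 1, 0, 1, 0, 0, 0]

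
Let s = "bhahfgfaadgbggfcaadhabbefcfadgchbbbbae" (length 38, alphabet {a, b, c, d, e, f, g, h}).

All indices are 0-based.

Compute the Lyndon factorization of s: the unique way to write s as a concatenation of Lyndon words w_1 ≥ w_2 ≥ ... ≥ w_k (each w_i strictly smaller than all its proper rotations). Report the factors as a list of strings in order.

emit factor 1: 'bh' (i=0, period=2)
emit factor 2: 'ahfgf' (i=2, period=5)
emit factor 3: 'aadgbggfcaadhabbefcfadgchbbbbae' (i=7, period=31)

["bh", "ahfgf", "aadgbggfcaadhabbefcfadgchbbbbae"]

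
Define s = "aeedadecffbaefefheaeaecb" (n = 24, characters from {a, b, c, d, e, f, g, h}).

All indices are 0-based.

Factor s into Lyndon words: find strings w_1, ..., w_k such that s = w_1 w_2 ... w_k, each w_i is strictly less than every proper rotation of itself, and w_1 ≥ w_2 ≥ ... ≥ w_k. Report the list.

["aeed", "adecffbaefefheaeaecb"]

emit factor 1: 'aeed' (i=0, period=4)
emit factor 2: 'adecffbaefefheaeaecb' (i=4, period=20)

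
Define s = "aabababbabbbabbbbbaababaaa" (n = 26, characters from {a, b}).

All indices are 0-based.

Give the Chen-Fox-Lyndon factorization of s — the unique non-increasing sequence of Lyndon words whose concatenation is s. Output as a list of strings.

emit factor 1: 'aabababbabbbabbbbb' (i=0, period=18)
emit factor 2: 'aabab' (i=18, period=5)
emit factor 3: 'a' (i=23, period=1)
emit factor 4: 'a' (i=24, period=1)
emit factor 5: 'a' (i=25, period=1)

["aabababbabbbabbbbb", "aabab", "a", "a", "a"]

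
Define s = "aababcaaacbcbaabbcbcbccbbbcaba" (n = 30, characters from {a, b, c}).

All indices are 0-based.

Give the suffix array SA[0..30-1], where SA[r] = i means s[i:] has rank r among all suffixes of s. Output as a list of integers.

[29, 6, 0, 13, 7, 27, 1, 14, 3, 8, 28, 12, 2, 23, 24, 15, 4, 25, 10, 16, 18, 20, 5, 26, 11, 22, 9, 17, 19, 21]

rank→(start, suffix):
  0 → (29, 'a')
  1 → (6, 'aaacbcbaabbcbcbccbbbcaba')
  2 → (0, 'aababcaaacbcbaabbcbcbccbbbcaba')
  3 → (13, 'aabbcbcbccbbbcaba')
  4 → (7, 'aacbcbaabbcbcbccbbbcaba')
  5 → (27, 'aba')
  6 → (1, 'ababcaaacbcbaabbcbcbccbbbcaba')
  7 → (14, 'abbcbcbccbbbcaba')
  8 → (3, 'abcaaacbcbaabbcbcbccbbbcaba')
  9 → (8, 'acbcbaabbcbcbccbbbcaba')
  10 → (28, 'ba')
  11 → (12, 'baabbcbcbccbbbcaba')
  12 → (2, 'babcaaacbcbaabbcbcbccbbbcaba')
  13 → (23, 'bbbcaba')
  14 → (24, 'bbcaba')
  15 → (15, 'bbcbcbccbbbcaba')
  16 → (4, 'bcaaacbcbaabbcbcbccbbbcaba')
  17 → (25, 'bcaba')
  18 → (10, 'bcbaabbcbcbccbbbcaba')
  19 → (16, 'bcbcbccbbbcaba')
  20 → (18, 'bcbccbbbcaba')
  21 → (20, 'bccbbbcaba')
  22 → (5, 'caaacbcbaabbcbcbccbbbcaba')
  23 → (26, 'caba')
  24 → (11, 'cbaabbcbcbccbbbcaba')
  25 → (22, 'cbbbcaba')
  26 → (9, 'cbcbaabbcbcbccbbbcaba')
  27 → (17, 'cbcbccbbbcaba')
  28 → (19, 'cbccbbbcaba')
  29 → (21, 'ccbbbcaba')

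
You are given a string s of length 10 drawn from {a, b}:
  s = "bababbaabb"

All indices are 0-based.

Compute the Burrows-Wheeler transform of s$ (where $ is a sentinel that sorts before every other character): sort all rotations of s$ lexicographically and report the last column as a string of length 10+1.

rank  rotation     last
    0  $bababbaabb  b
    1  aabb$bababb  b
    2  ababbaabb$b  b
    3  abb$bababba  a
    4  abbaabb$bab  b
    5  b$bababbaab  b
    6  baabb$babab  b
    7  bababbaabb$  $
    8  babbaabb$ba  a
    9  bb$bababbaa  a
   10  bbaabb$baba  a

bbbabbb$aaa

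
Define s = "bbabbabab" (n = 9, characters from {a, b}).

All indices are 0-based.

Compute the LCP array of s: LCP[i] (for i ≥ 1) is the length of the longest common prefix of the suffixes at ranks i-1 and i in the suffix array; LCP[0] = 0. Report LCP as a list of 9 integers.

[0, 2, 2, 0, 1, 3, 3, 1, 4]

sorted suffixes:
  #0 SA[0]=7  'ab'
  #1 SA[1]=5  'abab'
  #2 SA[2]=2  'abbabab'
  #3 SA[3]=8  'b'
  #4 SA[4]=6  'bab'
  #5 SA[5]=4  'babab'
  #6 SA[6]=1  'babbabab'
  #7 SA[7]=3  'bbabab'
  #8 SA[8]=0  'bbabbabab'

SA = [7, 5, 2, 8, 6, 4, 1, 3, 0]
[i] adj suffixes → lcp
  [1] 7/5 → 2 ('ab')
  [2] 5/2 → 2 ('ab')
  [3] 2/8 → 0 ('')
  [4] 8/6 → 1 ('b')
  [5] 6/4 → 3 ('bab')
  [6] 4/1 → 3 ('bab')
  [7] 1/3 → 1 ('b')
  [8] 3/0 → 4 ('bbab')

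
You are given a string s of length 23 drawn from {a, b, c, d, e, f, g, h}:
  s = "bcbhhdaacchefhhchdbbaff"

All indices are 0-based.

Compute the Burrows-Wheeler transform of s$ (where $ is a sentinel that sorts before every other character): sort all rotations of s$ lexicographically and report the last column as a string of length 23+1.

fdabbd$cbahchhhfaehhccfb

rank  rotation                  last
    0  $bcbhhdaacchefhhchdbbaff  f
    1  aacchefhhchdbbaff$bcbhhd  d
    2  acchefhhchdbbaff$bcbhhda  a
    3  aff$bcbhhdaacchefhhchdbb  b
    4  baff$bcbhhdaacchefhhchdb  b
    5  bbaff$bcbhhdaacchefhhchd  d
    6  bcbhhdaacchefhhchdbbaff$  $
    7  bhhdaacchefhhchdbbaff$bc  c
    8  cbhhdaacchefhhchdbbaff$b  b
    9  cchefhhchdbbaff$bcbhhdaa  a
   10  chdbbaff$bcbhhdaacchefhh  h
   11  chefhhchdbbaff$bcbhhdaac  c
   12  daacchefhhchdbbaff$bcbhh  h
   13  dbbaff$bcbhhdaacchefhhch  h
   14  efhhchdbbaff$bcbhhdaacch  h
   15  f$bcbhhdaacchefhhchdbbaf  f
   16  ff$bcbhhdaacchefhhchdbba  a
   17  fhhchdbbaff$bcbhhdaacche  e
   18  hchdbbaff$bcbhhdaacchefh  h
   19  hdaacchefhhchdbbaff$bcbh  h
   20  hdbbaff$bcbhhdaacchefhhc  c
   21  hefhhchdbbaff$bcbhhdaacc  c
   22  hhchdbbaff$bcbhhdaacchef  f
   23  hhdaacchefhhchdbbaff$bcb  b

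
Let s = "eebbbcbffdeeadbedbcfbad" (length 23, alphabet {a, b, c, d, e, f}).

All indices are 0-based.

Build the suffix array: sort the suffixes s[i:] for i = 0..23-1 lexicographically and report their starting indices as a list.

[21, 12, 20, 2, 3, 4, 17, 14, 6, 5, 18, 22, 16, 13, 9, 11, 1, 15, 10, 0, 19, 8, 7]

rank→(start, suffix):
  0 → (21, 'ad')
  1 → (12, 'adbedbcfbad')
  2 → (20, 'bad')
  3 → (2, 'bbbcbffdeeadbedbcfbad')
  4 → (3, 'bbcbffdeeadbedbcfbad')
  5 → (4, 'bcbffdeeadbedbcfbad')
  6 → (17, 'bcfbad')
  7 → (14, 'bedbcfbad')
  8 → (6, 'bffdeeadbedbcfbad')
  9 → (5, 'cbffdeeadbedbcfbad')
  10 → (18, 'cfbad')
  11 → (22, 'd')
  12 → (16, 'dbcfbad')
  13 → (13, 'dbedbcfbad')
  14 → (9, 'deeadbedbcfbad')
  15 → (11, 'eadbedbcfbad')
  16 → (1, 'ebbbcbffdeeadbedbcfbad')
  17 → (15, 'edbcfbad')
  18 → (10, 'eeadbedbcfbad')
  19 → (0, 'eebbbcbffdeeadbedbcfbad')
  20 → (19, 'fbad')
  21 → (8, 'fdeeadbedbcfbad')
  22 → (7, 'ffdeeadbedbcfbad')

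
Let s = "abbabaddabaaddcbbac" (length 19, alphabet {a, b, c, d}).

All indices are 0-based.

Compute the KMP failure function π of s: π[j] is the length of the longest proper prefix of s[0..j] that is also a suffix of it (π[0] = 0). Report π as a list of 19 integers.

[0, 0, 0, 1, 2, 1, 0, 0, 1, 2, 1, 1, 0, 0, 0, 0, 0, 1, 0]

π[0] = 0
j=1 s[j]='b': π[1]=0 (border '')
j=2 s[j]='b': π[2]=0 (border '')
j=3 s[j]='a': π[3]=1 (border 'a')
j=4 s[j]='b': π[4]=2 (border 'ab')
j=5 s[j]='a': k: 2→0; π[5]=1 (border 'a')
j=6 s[j]='d': k: 1→0; π[6]=0 (border '')
j=7 s[j]='d': π[7]=0 (border '')
j=8 s[j]='a': π[8]=1 (border 'a')
j=9 s[j]='b': π[9]=2 (border 'ab')
j=10 s[j]='a': k: 2→0; π[10]=1 (border 'a')
j=11 s[j]='a': k: 1→0; π[11]=1 (border 'a')
j=12 s[j]='d': k: 1→0; π[12]=0 (border '')
j=13 s[j]='d': π[13]=0 (border '')
j=14 s[j]='c': π[14]=0 (border '')
j=15 s[j]='b': π[15]=0 (border '')
j=16 s[j]='b': π[16]=0 (border '')
j=17 s[j]='a': π[17]=1 (border 'a')
j=18 s[j]='c': k: 1→0; π[18]=0 (border '')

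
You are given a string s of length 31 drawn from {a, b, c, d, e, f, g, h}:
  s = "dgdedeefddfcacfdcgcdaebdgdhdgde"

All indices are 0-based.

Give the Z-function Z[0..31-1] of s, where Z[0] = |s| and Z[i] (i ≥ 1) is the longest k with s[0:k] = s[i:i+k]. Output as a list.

[31, 0, 1, 0, 1, 0, 0, 0, 1, 1, 0, 0, 0, 0, 0, 1, 0, 0, 0, 1, 0, 0, 0, 3, 0, 1, 0, 4, 0, 1, 0]

Z[0]=31
i=1: fresh scan; Z[1]=0
i=2: fresh scan; Z[2]=1 scan→box=[2,3)
i=3: fresh scan; Z[3]=0
i=4: fresh scan; Z[4]=1 scan→box=[4,5)
i=5: fresh scan; Z[5]=0
i=6: fresh scan; Z[6]=0
i=7: fresh scan; Z[7]=0
i=8: fresh scan; Z[8]=1 scan→box=[8,9)
i=9: fresh scan; Z[9]=1 scan→box=[9,10)
i=10: fresh scan; Z[10]=0
i=11: fresh scan; Z[11]=0
i=12: fresh scan; Z[12]=0
i=13: fresh scan; Z[13]=0
i=14: fresh scan; Z[14]=0
i=15: fresh scan; Z[15]=1 scan→box=[15,16)
i=16: fresh scan; Z[16]=0
i=17: fresh scan; Z[17]=0
i=18: fresh scan; Z[18]=0
i=19: fresh scan; Z[19]=1 scan→box=[19,20)
i=20: fresh scan; Z[20]=0
i=21: fresh scan; Z[21]=0
i=22: fresh scan; Z[22]=0
i=23: fresh scan; Z[23]=3 scan→box=[23,26)
i=24: min(r-i=2, Z[1]=0)=0; Z[24]=0
i=25: min(r-i=1, Z[2]=1)=1; Z[25]=1
i=26: fresh scan; Z[26]=0
i=27: fresh scan; Z[27]=4 scan→box=[27,31)
i=28: min(r-i=3, Z[1]=0)=0; Z[28]=0
i=29: min(r-i=2, Z[2]=1)=1; Z[29]=1
i=30: min(r-i=1, Z[3]=0)=0; Z[30]=0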